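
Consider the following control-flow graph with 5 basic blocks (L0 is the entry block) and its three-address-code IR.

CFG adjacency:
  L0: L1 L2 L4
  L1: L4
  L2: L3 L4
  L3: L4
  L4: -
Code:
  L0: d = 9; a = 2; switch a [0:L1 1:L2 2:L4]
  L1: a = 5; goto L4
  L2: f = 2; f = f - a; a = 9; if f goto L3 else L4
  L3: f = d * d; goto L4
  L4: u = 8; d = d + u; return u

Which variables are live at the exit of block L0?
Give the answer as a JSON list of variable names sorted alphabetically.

Answer: ["a", "d"]

Working:
Per-block:
  L0: def={a,d} ue=∅
  L1: def={a} ue=∅
  L2: def={a,f} ue={a}
  L3: def={f} ue={d}
  L4: def={d,u} ue={d}

Live sets:
  live L0: ∅→{a,d}
  live L1: {d}→{d}
  live L2: {a,d}→{d}
  live L3: {d}→{d}
  live L4: {d}→∅

live-out(L0) = ["a", "d"]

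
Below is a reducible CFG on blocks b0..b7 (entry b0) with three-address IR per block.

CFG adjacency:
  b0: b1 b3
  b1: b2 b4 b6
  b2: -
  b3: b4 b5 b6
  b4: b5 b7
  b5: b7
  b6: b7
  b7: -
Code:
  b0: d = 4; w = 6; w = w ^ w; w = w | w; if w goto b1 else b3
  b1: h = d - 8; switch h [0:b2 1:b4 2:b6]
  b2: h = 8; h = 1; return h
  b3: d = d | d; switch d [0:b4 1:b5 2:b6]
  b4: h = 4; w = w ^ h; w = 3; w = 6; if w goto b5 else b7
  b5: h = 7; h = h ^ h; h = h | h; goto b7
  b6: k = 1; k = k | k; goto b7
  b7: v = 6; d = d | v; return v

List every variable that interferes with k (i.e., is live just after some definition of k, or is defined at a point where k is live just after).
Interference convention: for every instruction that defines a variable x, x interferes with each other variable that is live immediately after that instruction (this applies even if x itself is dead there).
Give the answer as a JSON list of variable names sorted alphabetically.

def/use:
  b0 def {d,w} use ∅
  b1 def {h} use {d}
  b2 def {h} use ∅
  b3 def {d} use {d}
  b4 def {h,w} use {w}
  b5 def {h} use ∅
  b6 def {k} use ∅
  b7 def {d,v} use {d}

Backward fixpoint:
  b0 li=∅ lo={d,w}
  b1 li={d,w} lo={d,w}
  b2 li=∅ lo=∅
  b3 li={d,w} lo={d,w}
  b4 li={d,w} lo={d}
  b5 li={d} lo={d}
  b6 li={d} lo={d}
  b7 li={d} lo=∅

Interfere edges:
  d↔{h,k,v,w}
  h↔{d,w}
  k↔{d}
  v↔{d}
  w↔{d,h}

N(k) = ["d"]

Answer: ["d"]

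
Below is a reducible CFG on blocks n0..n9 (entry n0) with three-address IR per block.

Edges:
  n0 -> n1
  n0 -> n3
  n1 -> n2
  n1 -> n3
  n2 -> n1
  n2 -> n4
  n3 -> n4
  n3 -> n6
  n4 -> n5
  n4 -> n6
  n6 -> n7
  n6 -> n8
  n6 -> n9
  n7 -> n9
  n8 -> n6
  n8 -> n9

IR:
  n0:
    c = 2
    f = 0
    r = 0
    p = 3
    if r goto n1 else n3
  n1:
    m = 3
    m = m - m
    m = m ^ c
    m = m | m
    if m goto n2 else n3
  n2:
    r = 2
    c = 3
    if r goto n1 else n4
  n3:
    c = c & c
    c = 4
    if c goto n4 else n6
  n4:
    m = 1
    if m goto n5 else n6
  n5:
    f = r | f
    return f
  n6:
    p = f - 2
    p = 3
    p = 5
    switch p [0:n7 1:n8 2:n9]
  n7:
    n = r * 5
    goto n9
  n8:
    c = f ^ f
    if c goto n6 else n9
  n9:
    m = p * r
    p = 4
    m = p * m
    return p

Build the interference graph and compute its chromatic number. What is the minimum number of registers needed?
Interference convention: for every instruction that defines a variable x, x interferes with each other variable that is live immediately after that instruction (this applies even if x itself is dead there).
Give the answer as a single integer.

Answer: 5

Analysis:
def/use:
  n0 def {c,f,p,r} use ∅
  n1 def {m} use {c}
  n2 def {c,r} use ∅
  n3 def {c} use {c}
  n4 def {m} use ∅
  n5 def {f} use {f,r}
  n6 def {p} use {f}
  n7 def {n} use {r}
  n8 def {c} use {f}
  n9 def {m,p} use {p,r}

Liveness:
  n0: in=∅ out={c,f,r}
  n1: in={c,f,r} out={c,f,r}
  n2: in={f} out={c,f,r}
  n3: in={c,f,r} out={f,r}
  n4: in={f,r} out={f,r}
  n5: in={f,r} out=∅
  n6: in={f,r} out={f,p,r}
  n7: in={p,r} out={p,r}
  n8: in={f,p,r} out={f,p,r}
  n9: in={p,r} out=∅

Conflict graph:
  c↔{f,m,p,r}
  f↔{c,m,p,r}
  m↔{c,f,p,r}
  n↔{p,r}
  p↔{c,f,m,n,r}
  r↔{c,f,m,n,p}

Registers:
  lower bound: {c,f,m,p,r} mutually conflict ⇒ χ ≥ 5
  assign c→r2 f→r3 m→r4 n→r2 p→r0 r→r1 — no edge inside a register ⇒ χ ≤ 5
  χ = 5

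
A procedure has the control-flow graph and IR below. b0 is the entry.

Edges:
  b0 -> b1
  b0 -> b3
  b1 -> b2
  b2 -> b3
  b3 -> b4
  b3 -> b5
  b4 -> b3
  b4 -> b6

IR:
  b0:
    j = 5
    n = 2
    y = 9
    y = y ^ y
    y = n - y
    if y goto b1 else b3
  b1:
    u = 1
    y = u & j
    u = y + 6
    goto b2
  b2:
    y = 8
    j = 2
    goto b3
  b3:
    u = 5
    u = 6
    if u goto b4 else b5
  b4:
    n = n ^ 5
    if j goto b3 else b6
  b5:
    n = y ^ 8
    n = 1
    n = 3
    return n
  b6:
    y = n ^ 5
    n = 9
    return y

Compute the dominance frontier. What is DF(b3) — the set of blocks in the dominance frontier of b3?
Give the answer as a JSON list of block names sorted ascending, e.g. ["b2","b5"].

Answer: ["b3"]

Working:
idom tree: b1←b0 b2←b1 b3←b0 b4←b3 b5←b3 b6←b4
Dom at joins:
  b3: preds {b0,b2,b4}: {b0} ∩ {b0,b1,b2} ∩ {b0,b3,b4} = {b0}; idom=b0

Frontier:
  b3←b0: walk · to b0
  b3←b2: walk b2→b1 to b0
  b3←b4: walk b4→b3 to b0
  b0 → ∅
  b1 → {b3}
  b2 → {b3}
  b3 → {b3}
  b4 → {b3}
  b5 → ∅
  b6 → ∅

DF(b3) = ["b3"]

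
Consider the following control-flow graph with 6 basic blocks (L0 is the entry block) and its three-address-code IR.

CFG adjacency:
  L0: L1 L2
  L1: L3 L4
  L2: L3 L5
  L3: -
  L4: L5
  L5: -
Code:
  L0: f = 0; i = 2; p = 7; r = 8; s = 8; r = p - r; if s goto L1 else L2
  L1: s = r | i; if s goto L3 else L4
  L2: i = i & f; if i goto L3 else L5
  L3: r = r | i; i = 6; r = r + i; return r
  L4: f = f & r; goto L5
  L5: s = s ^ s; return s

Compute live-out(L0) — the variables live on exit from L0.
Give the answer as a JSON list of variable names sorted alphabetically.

Answer: ["f", "i", "r", "s"]

Derivation:
Block summaries:
  L0 def {f,i,p,r,s} use ∅
  L1 def {s} use {i,r}
  L2 def {i} use {f,i}
  L3 def {i,r} use {i,r}
  L4 def {f} use {f,r}
  L5 def {s} use {s}

Backward fixpoint:
  L0: in=∅ out={f,i,r,s}
  L1: in={f,i,r} out={f,i,r,s}
  L2: in={f,i,r,s} out={i,r,s}
  L3: in={i,r} out=∅
  L4: in={f,r,s} out={s}
  L5: in={s} out=∅

live-out(L0) = ["f", "i", "r", "s"]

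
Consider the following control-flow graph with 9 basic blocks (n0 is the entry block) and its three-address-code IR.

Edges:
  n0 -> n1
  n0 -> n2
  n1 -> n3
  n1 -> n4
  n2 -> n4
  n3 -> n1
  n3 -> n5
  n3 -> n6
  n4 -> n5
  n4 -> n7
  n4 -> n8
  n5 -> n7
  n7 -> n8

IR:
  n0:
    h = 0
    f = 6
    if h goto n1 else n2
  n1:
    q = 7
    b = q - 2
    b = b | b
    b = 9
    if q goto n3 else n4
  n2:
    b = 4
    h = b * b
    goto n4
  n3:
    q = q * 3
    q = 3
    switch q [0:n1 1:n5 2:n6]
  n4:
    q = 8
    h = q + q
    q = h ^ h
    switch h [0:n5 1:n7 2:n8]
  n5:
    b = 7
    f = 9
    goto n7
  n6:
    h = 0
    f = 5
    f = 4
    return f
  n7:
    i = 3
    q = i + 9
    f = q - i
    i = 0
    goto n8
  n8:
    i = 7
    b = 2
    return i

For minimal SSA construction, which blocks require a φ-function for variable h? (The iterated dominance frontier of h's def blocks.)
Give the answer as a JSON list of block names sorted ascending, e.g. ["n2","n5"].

Answer: ["n4", "n5", "n7", "n8"]

Analysis:
idom tree: n1←n0 n2←n0 n3←n1 n4←n0 n5←n0 n6←n3 n7←n0 n8←n0
Dom at joins:
  n1: preds {n0,n3}: {n0} ∩ {n0,n1,n3} = {n0}; idom=n0
  n4: preds {n1,n2}: {n0,n1} ∩ {n0,n2} = {n0}; idom=n0
  n5: preds {n3,n4}: {n0,n1,n3} ∩ {n0,n4} = {n0}; idom=n0
  n7: preds {n4,n5}: {n0,n4} ∩ {n0,n5} = {n0}; idom=n0
  n8: preds {n4,n7}: {n0,n4} ∩ {n0,n7} = {n0}; idom=n0

DF derivation:
  n1←n0: walk · to n0
  n1←n3: walk n3→n1 to n0
  n4←n1: walk n1 to n0
  n4←n2: walk n2 to n0
  n5←n3: walk n3→n1 to n0
  n5←n4: walk n4 to n0
  n7←n4: walk n4 to n0
  n7←n5: walk n5 to n0
  n8←n4: walk n4 to n0
  n8←n7: walk n7 to n0
  DF(n0)=∅
  DF(n1)={n1,n4,n5}
  DF(n2)={n4}
  DF(n3)={n1,n5}
  DF(n4)={n5,n7,n8}
  DF(n5)={n7}
  DF(n6)=∅
  DF(n7)={n8}
  DF(n8)=∅

φ for h: defs {n0,n2,n4,n6}
  DF⁺ = {n4,n5,n7,n8}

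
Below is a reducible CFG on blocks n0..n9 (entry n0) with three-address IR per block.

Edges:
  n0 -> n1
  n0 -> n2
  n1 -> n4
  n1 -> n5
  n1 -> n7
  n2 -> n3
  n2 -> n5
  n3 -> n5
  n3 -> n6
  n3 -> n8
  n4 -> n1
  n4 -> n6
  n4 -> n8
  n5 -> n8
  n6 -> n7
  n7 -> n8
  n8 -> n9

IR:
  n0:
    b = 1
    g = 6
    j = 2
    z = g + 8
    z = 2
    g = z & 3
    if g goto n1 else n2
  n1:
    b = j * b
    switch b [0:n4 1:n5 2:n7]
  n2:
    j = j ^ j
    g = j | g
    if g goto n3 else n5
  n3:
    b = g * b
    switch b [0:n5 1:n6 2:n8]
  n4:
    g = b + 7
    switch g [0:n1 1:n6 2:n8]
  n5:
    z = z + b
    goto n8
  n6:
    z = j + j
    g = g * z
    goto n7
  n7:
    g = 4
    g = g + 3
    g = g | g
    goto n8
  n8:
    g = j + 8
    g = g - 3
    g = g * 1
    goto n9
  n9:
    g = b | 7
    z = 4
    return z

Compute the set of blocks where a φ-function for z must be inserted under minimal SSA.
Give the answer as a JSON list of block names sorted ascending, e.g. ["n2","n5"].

Answer: ["n7", "n8"]

Derivation:
idom tree: n1←n0 n2←n0 n3←n2 n4←n1 n5←n0 n6←n0 n7←n0 n8←n0 n9←n8
Dom at joins:
  n1: preds {n0,n4}: {n0} ∩ {n0,n1,n4} = {n0}; idom=n0
  n5: preds {n1,n2,n3}: {n0,n1} ∩ {n0,n2} ∩ {n0,n2,n3} = {n0}; idom=n0
  n6: preds {n3,n4}: {n0,n2,n3} ∩ {n0,n1,n4} = {n0}; idom=n0
  n7: preds {n1,n6}: {n0,n1} ∩ {n0,n6} = {n0}; idom=n0
  n8: preds {n3,n4,n5,n7}: {n0,n2,n3} ∩ {n0,n1,n4} ∩ {n0,n5} ∩ {n0,n7} = {n0}; idom=n0

Frontier:
  n1←n0: walk · to n0
  n1←n4: walk n4→n1 to n0
  n5←n1: walk n1 to n0
  n5←n2: walk n2 to n0
  n5←n3: walk n3→n2 to n0
  n6←n3: walk n3→n2 to n0
  n6←n4: walk n4→n1 to n0
  n7←n1: walk n1 to n0
  n7←n6: walk n6 to n0
  n8←n3: walk n3→n2 to n0
  n8←n4: walk n4→n1 to n0
  n8←n5: walk n5 to n0
  n8←n7: walk n7 to n0
  DF(n0)=∅
  DF(n1)={n1,n5,n6,n7,n8}
  DF(n2)={n5,n6,n8}
  DF(n3)={n5,n6,n8}
  DF(n4)={n1,n6,n8}
  DF(n5)={n8}
  DF(n6)={n7}
  DF(n7)={n8}
  DF(n8)=∅
  DF(n9)=∅

φ for z: defs {n0,n5,n6,n9}
  DF⁺ = {n7,n8}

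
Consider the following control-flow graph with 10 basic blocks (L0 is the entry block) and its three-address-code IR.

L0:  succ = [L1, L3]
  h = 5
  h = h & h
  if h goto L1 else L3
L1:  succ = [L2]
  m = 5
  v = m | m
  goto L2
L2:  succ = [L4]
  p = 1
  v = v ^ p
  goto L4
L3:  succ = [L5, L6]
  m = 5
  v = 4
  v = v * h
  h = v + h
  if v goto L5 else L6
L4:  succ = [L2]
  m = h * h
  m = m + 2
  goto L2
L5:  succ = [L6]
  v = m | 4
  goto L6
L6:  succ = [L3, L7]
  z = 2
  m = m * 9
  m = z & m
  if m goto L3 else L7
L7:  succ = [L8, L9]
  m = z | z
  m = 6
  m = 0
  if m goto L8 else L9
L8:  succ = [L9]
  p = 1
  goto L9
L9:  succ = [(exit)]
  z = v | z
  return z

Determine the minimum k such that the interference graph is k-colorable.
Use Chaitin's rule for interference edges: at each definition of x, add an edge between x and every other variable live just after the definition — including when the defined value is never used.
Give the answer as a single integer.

def/use:
  L0: def={h} ue=∅
  L1: def={m,v} ue=∅
  L2: def={p,v} ue={v}
  L3: def={h,m,v} ue={h}
  L4: def={m} ue={h}
  L5: def={v} ue={m}
  L6: def={m,z} ue={m}
  L7: def={m} ue={z}
  L8: def={p} ue=∅
  L9: def={z} ue={v,z}

Liveness:
  live L0: ∅→{h}
  live L1: {h}→{h,v}
  live L2: {h,v}→{h,v}
  live L3: {h}→{h,m,v}
  live L4: {h,v}→{h,v}
  live L5: {h,m}→{h,m,v}
  live L6: {h,m,v}→{h,v,z}
  live L7: {v,z}→{v,z}
  live L8: {v,z}→{v,z}
  live L9: {v,z}→∅

Conflict graph:
  h: {m,p,v,z}
  m: {h,v,z}
  p: {h,v,z}
  v: {h,m,p,z}
  z: {h,m,p,v}

Colouring:
  clique {h,m,v,z} ⇒ need ≥ 4
  4-colouring: r0={h}  r1={v}  r2={z}  r3={m,p}
  χ = 4

Answer: 4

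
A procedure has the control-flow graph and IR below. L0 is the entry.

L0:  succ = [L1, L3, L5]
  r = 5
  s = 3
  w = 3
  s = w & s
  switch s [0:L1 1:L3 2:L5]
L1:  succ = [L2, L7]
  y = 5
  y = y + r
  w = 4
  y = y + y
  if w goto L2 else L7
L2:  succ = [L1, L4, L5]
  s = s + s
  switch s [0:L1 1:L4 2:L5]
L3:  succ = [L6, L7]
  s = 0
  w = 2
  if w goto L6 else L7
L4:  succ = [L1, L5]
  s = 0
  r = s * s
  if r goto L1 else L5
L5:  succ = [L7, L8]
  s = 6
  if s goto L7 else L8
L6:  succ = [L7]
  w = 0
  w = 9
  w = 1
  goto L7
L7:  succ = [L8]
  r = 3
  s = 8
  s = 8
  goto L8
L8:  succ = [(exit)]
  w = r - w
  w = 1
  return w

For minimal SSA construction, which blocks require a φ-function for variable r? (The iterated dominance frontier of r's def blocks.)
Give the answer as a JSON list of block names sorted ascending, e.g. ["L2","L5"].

Answer: ["L1", "L5", "L7", "L8"]

Analysis:
idom tree: L1←L0 L2←L1 L3←L0 L4←L2 L5←L0 L6←L3 L7←L0 L8←L0
Dom at joins:
  L1: preds {L0,L2,L4}: {L0} ∩ {L0,L1,L2} ∩ {L0,L1,L2,L4} = {L0}; idom=L0
  L5: preds {L0,L2,L4}: {L0} ∩ {L0,L1,L2} ∩ {L0,L1,L2,L4} = {L0}; idom=L0
  L7: preds {L1,L3,L5,L6}: {L0,L1} ∩ {L0,L3} ∩ {L0,L5} ∩ {L0,L3,L6} = {L0}; idom=L0
  L8: preds {L5,L7}: {L0,L5} ∩ {L0,L7} = {L0}; idom=L0

DF derivation:
  L1←L0: walk · to L0
  L1←L2: walk L2→L1 to L0
  L1←L4: walk L4→L2→L1 to L0
  L5←L0: walk · to L0
  L5←L2: walk L2→L1 to L0
  L5←L4: walk L4→L2→L1 to L0
  L7←L1: walk L1 to L0
  L7←L3: walk L3 to L0
  L7←L5: walk L5 to L0
  L7←L6: walk L6→L3 to L0
  L8←L5: walk L5 to L0
  L8←L7: walk L7 to L0
  L0 → ∅
  L1 → {L1,L5,L7}
  L2 → {L1,L5}
  L3 → {L7}
  L4 → {L1,L5}
  L5 → {L7,L8}
  L6 → {L7}
  L7 → {L8}
  L8 → ∅

φ for r: defs {L0,L4,L7}
  DF⁺ = {L1,L5,L7,L8}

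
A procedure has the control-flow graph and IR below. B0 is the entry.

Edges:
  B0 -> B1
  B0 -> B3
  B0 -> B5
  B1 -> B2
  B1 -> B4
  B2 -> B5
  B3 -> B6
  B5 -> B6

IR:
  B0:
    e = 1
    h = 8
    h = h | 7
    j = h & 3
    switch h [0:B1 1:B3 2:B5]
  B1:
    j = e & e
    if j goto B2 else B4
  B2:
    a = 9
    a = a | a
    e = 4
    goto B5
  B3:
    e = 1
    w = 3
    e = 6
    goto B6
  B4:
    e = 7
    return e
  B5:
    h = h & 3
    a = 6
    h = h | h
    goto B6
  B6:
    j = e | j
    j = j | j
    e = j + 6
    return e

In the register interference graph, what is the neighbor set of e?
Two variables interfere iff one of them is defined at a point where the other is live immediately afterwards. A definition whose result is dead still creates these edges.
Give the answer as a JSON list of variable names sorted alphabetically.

Answer: ["a", "h", "j"]

Derivation:
Per-block:
  B0: {e,h,j} / ∅
  B1: {j} / {e}
  B2: {a,e} / ∅
  B3: {e,w} / ∅
  B4: {e} / ∅
  B5: {a,h} / {h}
  B6: {e,j} / {e,j}

Backward fixpoint:
  B0: in=∅ out={e,h,j}
  B1: in={e,h} out={h,j}
  B2: in={h,j} out={e,h,j}
  B3: in={j} out={e,j}
  B4: in=∅ out=∅
  B5: in={e,h,j} out={e,j}
  B6: in={e,j} out=∅

Interference:
  a↔{e,h,j}
  e↔{a,h,j}
  h↔{a,e,j}
  j↔{a,e,h,w}
  w↔{j}

N(e) = ["a", "h", "j"]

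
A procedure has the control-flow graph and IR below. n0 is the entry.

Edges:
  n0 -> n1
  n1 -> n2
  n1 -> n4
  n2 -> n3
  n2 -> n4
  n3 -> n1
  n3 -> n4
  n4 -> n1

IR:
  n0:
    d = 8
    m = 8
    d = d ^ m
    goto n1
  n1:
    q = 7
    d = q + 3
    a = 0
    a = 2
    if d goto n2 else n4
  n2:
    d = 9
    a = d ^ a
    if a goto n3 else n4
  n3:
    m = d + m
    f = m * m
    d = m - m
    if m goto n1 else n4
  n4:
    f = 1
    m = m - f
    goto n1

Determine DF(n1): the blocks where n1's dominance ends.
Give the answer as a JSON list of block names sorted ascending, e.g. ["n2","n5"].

idom tree: n1←n0 n2←n1 n3←n2 n4←n1
Join-block Dom:
  n1: preds {n0,n3,n4}: {n0} ∩ {n0,n1,n2,n3} ∩ {n0,n1,n4} = {n0}; idom=n0
  n4: preds {n1,n2,n3}: {n0,n1} ∩ {n0,n1,n2} ∩ {n0,n1,n2,n3} = {n0,n1}; idom=n1

DF walk-up:
  join n1 pred n0: · stop@n0
  join n1 pred n3: n3→n2→n1 stop@n0
  join n1 pred n4: n4→n1 stop@n0
  join n4 pred n1: · stop@n1
  join n4 pred n2: n2 stop@n1
  join n4 pred n3: n3→n2 stop@n1
  n0: DF=∅
  n1: DF={n1}
  n2: DF={n1,n4}
  n3: DF={n1,n4}
  n4: DF={n1}

DF(n1) = ["n1"]

Answer: ["n1"]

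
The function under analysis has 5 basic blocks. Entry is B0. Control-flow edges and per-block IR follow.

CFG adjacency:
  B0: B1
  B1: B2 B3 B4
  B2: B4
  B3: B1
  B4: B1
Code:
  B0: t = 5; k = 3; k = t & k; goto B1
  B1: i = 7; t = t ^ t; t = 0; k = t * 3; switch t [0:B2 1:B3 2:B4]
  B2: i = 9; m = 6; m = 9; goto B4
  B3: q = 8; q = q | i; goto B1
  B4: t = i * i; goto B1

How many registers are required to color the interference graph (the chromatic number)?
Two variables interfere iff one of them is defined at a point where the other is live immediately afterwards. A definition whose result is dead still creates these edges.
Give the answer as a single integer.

def/use:
  B0: def={k,t} ue=∅
  B1: def={i,k,t} ue={t}
  B2: def={i,m} ue=∅
  B3: def={q} ue={i}
  B4: def={t} ue={i}

Liveness:
  B0: in=∅ out={t}
  B1: in={t} out={i,t}
  B2: in=∅ out={i}
  B3: in={i,t} out={t}
  B4: in={i} out={t}

Interfere edges:
  i↔{k,m,q,t}
  k↔{i,t}
  m↔{i}
  q↔{i,t}
  t↔{i,k,q}

Colouring:
  clique {i,k,t} ⇒ need ≥ 3
  assign i→R0 k→R2 m→R1 q→R2 t→R1 — no edge inside a register ⇒ χ ≤ 3
  χ = 3

Answer: 3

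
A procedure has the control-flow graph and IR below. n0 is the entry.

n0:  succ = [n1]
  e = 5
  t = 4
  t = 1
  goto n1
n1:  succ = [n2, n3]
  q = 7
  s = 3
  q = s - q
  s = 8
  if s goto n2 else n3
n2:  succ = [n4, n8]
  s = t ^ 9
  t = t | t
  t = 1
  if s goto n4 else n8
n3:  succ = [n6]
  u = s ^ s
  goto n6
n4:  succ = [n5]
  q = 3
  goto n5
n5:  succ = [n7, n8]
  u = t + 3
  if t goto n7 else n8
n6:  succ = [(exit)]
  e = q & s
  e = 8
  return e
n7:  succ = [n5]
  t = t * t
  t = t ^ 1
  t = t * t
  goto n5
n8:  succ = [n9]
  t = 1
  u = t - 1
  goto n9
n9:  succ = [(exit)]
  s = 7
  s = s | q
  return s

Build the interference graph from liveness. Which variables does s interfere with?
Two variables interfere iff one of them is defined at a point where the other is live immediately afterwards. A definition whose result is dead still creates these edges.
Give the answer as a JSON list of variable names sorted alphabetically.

Answer: ["q", "t", "u"]

Derivation:
def/use:
  n0 def {e,t} use ∅
  n1 def {q,s} use ∅
  n2 def {s,t} use {t}
  n3 def {u} use {s}
  n4 def {q} use ∅
  n5 def {u} use {t}
  n6 def {e} use {q,s}
  n7 def {t} use {t}
  n8 def {t,u} use ∅
  n9 def {s} use {q}

Liveness:
  n0 li=∅ lo={t}
  n1 li={t} lo={q,s,t}
  n2 li={q,t} lo={q,t}
  n3 li={q,s} lo={q,s}
  n4 li={t} lo={q,t}
  n5 li={q,t} lo={q,t}
  n6 li={q,s} lo=∅
  n7 li={q,t} lo={q,t}
  n8 li={q} lo={q}
  n9 li={q} lo=∅

Interference:
  e↔∅
  q↔{s,t,u}
  s↔{q,t,u}
  t↔{q,s,u}
  u↔{q,s,t}

N(s) = ["q", "t", "u"]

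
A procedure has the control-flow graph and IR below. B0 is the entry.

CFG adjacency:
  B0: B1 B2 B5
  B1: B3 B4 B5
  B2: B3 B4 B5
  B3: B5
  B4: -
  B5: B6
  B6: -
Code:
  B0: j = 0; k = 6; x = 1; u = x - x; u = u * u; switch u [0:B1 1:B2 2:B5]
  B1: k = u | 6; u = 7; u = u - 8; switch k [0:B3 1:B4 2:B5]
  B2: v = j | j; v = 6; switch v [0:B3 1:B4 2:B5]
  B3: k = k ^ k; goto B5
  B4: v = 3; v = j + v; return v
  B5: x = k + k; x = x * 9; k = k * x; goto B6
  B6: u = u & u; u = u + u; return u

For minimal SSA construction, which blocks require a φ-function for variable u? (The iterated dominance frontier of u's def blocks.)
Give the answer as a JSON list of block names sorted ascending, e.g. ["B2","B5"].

idom tree: B1←B0 B2←B0 B3←B0 B4←B0 B5←B0 B6←B5
Dom∩ at merges:
  B3: preds {B1,B2}: {B0,B1} ∩ {B0,B2} = {B0}; idom=B0
  B4: preds {B1,B2}: {B0,B1} ∩ {B0,B2} = {B0}; idom=B0
  B5: preds {B0,B1,B2,B3}: {B0} ∩ {B0,B1} ∩ {B0,B2} ∩ {B0,B3} = {B0}; idom=B0

Frontier:
  B3←B1: walk B1 to B0
  B3←B2: walk B2 to B0
  B4←B1: walk B1 to B0
  B4←B2: walk B2 to B0
  B5←B0: walk · to B0
  B5←B1: walk B1 to B0
  B5←B2: walk B2 to B0
  B5←B3: walk B3 to B0
  DF(B0)=∅
  DF(B1)={B3,B4,B5}
  DF(B2)={B3,B4,B5}
  DF(B3)={B5}
  DF(B4)=∅
  DF(B5)=∅
  DF(B6)=∅

φ for u: defs {B0,B1,B6}
  DF⁺ = {B3,B4,B5}

Answer: ["B3", "B4", "B5"]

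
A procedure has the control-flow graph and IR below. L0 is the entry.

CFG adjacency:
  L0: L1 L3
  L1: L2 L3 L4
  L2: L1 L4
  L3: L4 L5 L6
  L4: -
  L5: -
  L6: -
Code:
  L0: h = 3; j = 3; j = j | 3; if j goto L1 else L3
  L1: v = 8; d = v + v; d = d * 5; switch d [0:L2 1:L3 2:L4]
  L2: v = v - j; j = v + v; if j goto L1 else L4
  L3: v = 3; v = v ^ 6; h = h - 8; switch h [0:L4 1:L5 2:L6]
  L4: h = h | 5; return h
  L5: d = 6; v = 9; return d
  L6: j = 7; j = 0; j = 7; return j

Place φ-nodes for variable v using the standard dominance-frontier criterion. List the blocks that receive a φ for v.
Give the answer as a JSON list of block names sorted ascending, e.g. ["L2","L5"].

Answer: ["L1", "L3", "L4"]

Derivation:
idom tree: L1←L0 L2←L1 L3←L0 L4←L0 L5←L3 L6←L3
Dom∩ at merges:
  L1: preds {L0,L2}: {L0} ∩ {L0,L1,L2} = {L0}; idom=L0
  L3: preds {L0,L1}: {L0} ∩ {L0,L1} = {L0}; idom=L0
  L4: preds {L1,L2,L3}: {L0,L1} ∩ {L0,L1,L2} ∩ {L0,L3} = {L0}; idom=L0

Frontier:
  join L1 pred L0: · stop@L0
  join L1 pred L2: L2→L1 stop@L0
  join L3 pred L0: · stop@L0
  join L3 pred L1: L1 stop@L0
  join L4 pred L1: L1 stop@L0
  join L4 pred L2: L2→L1 stop@L0
  join L4 pred L3: L3 stop@L0
  DF(L0)=∅
  DF(L1)={L1,L3,L4}
  DF(L2)={L1,L4}
  DF(L3)={L4}
  DF(L4)=∅
  DF(L5)=∅
  DF(L6)=∅

φ for v: defs {L1,L2,L3,L5}
  DF⁺ = {L1,L3,L4}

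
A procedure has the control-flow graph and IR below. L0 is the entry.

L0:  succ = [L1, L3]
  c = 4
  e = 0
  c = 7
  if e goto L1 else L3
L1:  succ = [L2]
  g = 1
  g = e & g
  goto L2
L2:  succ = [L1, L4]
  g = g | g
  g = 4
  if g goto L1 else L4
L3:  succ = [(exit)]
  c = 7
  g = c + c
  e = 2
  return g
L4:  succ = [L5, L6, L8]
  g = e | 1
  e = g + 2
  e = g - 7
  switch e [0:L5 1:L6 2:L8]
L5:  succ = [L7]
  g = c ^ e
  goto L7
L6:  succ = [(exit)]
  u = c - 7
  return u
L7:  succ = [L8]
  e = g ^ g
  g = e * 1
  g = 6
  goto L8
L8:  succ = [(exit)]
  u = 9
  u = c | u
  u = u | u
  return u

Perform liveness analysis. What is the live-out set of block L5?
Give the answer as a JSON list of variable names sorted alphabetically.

def/use:
  L0: {c,e} / ∅
  L1: {g} / {e}
  L2: {g} / {g}
  L3: {c,e,g} / ∅
  L4: {e,g} / {e}
  L5: {g} / {c,e}
  L6: {u} / {c}
  L7: {e,g} / {g}
  L8: {u} / {c}

Backward fixpoint:
  L0: in=∅ out={c,e}
  L1: in={c,e} out={c,e,g}
  L2: in={c,e,g} out={c,e}
  L3: in=∅ out=∅
  L4: in={c,e} out={c,e}
  L5: in={c,e} out={c,g}
  L6: in={c} out=∅
  L7: in={c,g} out={c}
  L8: in={c} out=∅

live-out(L5) = ["c", "g"]

Answer: ["c", "g"]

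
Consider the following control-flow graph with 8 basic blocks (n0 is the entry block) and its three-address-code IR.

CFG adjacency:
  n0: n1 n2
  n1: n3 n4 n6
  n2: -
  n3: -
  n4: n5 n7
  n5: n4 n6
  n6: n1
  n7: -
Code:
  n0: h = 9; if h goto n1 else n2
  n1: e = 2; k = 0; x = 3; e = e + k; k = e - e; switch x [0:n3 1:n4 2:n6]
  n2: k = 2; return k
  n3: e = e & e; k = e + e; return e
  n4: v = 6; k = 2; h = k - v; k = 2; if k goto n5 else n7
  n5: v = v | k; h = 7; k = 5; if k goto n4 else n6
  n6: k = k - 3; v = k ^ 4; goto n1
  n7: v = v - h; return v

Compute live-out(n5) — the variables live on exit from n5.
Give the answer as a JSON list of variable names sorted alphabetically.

Per-block:
  n0: {h} / ∅
  n1: {e,k,x} / ∅
  n2: {k} / ∅
  n3: {e,k} / {e}
  n4: {h,k,v} / ∅
  n5: {h,k,v} / {k,v}
  n6: {k,v} / {k}
  n7: {v} / {h,v}

Backward fixpoint:
  live n0: ∅→∅
  live n1: ∅→{e,k}
  live n2: ∅→∅
  live n3: {e}→∅
  live n4: ∅→{h,k,v}
  live n5: {k,v}→{k}
  live n6: {k}→∅
  live n7: {h,v}→∅

live-out(n5) = ["k"]

Answer: ["k"]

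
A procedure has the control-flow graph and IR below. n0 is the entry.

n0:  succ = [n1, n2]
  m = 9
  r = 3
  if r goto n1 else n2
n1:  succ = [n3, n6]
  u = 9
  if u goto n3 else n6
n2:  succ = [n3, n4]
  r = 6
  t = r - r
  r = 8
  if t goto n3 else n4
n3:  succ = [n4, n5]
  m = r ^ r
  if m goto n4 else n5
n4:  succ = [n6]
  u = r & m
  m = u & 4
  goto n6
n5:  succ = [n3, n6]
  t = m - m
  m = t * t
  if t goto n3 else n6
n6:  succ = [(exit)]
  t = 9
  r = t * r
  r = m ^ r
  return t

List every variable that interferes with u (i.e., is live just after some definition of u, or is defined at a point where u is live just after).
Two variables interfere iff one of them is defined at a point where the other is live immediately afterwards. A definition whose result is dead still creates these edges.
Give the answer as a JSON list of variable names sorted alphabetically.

Answer: ["m", "r"]

Analysis:
Per-block:
  n0: def={m,r} ue=∅
  n1: def={u} ue=∅
  n2: def={r,t} ue=∅
  n3: def={m} ue={r}
  n4: def={m,u} ue={m,r}
  n5: def={m,t} ue={m}
  n6: def={r,t} ue={m,r}

Live sets:
  n0 li=∅ lo={m,r}
  n1 li={m,r} lo={m,r}
  n2 li={m} lo={m,r}
  n3 li={r} lo={m,r}
  n4 li={m,r} lo={m,r}
  n5 li={m,r} lo={m,r}
  n6 li={m,r} lo=∅

Conflict graph:
  m↔{r,t,u}
  r↔{m,t,u}
  t↔{m,r}
  u↔{m,r}

N(u) = ["m", "r"]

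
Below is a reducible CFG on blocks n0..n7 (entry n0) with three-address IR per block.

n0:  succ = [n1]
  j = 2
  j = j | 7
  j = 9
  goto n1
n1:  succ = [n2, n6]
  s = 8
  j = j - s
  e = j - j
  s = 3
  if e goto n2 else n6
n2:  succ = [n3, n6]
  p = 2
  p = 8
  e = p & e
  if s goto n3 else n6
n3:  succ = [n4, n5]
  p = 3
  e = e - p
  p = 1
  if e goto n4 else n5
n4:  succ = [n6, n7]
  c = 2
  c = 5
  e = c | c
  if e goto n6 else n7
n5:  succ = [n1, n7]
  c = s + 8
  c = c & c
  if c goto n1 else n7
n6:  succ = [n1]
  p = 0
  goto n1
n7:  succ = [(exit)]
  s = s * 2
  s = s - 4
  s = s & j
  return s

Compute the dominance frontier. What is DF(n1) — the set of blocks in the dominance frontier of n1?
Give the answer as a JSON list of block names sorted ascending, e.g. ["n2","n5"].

idom tree: n1←n0 n2←n1 n3←n2 n4←n3 n5←n3 n6←n1 n7←n3
Dom∩ at merges:
  n1: preds {n0,n5,n6}: {n0} ∩ {n0,n1,n2,n3,n5} ∩ {n0,n1,n6} = {n0}; idom=n0
  n6: preds {n1,n2,n4}: {n0,n1} ∩ {n0,n1,n2} ∩ {n0,n1,n2,n3,n4} = {n0,n1}; idom=n1
  n7: preds {n4,n5}: {n0,n1,n2,n3,n4} ∩ {n0,n1,n2,n3,n5} = {n0,n1,n2,n3}; idom=n3

DF derivation:
  n1←n0: walk · to n0
  n1←n5: walk n5→n3→n2→n1 to n0
  n1←n6: walk n6→n1 to n0
  n6←n1: walk · to n1
  n6←n2: walk n2 to n1
  n6←n4: walk n4→n3→n2 to n1
  n7←n4: walk n4 to n3
  n7←n5: walk n5 to n3
  n0: DF=∅
  n1: DF={n1}
  n2: DF={n1,n6}
  n3: DF={n1,n6}
  n4: DF={n6,n7}
  n5: DF={n1,n7}
  n6: DF={n1}
  n7: DF=∅

DF(n1) = ["n1"]

Answer: ["n1"]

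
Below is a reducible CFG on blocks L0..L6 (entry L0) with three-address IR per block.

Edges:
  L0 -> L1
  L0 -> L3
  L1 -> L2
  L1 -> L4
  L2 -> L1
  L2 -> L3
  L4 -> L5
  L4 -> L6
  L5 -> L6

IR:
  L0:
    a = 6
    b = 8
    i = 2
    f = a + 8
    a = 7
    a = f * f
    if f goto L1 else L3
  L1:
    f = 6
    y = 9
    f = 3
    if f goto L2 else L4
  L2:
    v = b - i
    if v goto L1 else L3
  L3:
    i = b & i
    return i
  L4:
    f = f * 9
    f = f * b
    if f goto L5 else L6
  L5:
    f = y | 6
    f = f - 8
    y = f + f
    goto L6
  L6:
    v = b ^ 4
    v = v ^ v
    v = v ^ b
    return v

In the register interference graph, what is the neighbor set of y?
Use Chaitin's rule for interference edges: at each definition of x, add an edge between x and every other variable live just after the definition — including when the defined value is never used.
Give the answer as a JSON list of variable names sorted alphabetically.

Block summaries:
  L0 def {a,b,f,i} use ∅
  L1 def {f,y} use ∅
  L2 def {v} use {b,i}
  L3 def {i} use {b,i}
  L4 def {f} use {b,f}
  L5 def {f,y} use {y}
  L6 def {v} use {b}

Backward fixpoint:
  live L0: ∅→{b,i}
  live L1: {b,i}→{b,f,i,y}
  live L2: {b,i}→{b,i}
  live L3: {b,i}→∅
  live L4: {b,f,y}→{b,y}
  live L5: {b,y}→{b}
  live L6: {b}→∅

Conflict graph:
  a↔{b,f,i}
  b↔{a,f,i,v,y}
  f↔{a,b,i,y}
  i↔{a,b,f,v,y}
  v↔{b,i}
  y↔{b,f,i}

N(y) = ["b", "f", "i"]

Answer: ["b", "f", "i"]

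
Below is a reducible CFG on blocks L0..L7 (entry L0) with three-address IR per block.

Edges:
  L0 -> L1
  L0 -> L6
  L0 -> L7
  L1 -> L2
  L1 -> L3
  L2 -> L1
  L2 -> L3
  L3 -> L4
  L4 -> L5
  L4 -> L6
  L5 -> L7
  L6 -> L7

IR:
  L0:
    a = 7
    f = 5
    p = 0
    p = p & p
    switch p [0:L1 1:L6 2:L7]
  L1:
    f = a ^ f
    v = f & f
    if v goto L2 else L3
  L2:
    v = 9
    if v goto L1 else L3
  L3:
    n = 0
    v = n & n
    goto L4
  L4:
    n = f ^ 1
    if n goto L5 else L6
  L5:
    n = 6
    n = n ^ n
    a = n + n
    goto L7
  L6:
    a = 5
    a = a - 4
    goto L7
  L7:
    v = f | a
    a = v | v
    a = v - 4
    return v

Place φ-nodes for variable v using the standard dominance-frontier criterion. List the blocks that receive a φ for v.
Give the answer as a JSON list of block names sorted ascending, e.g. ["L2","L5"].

Answer: ["L1", "L3", "L6", "L7"]

Analysis:
idom tree: L1←L0 L2←L1 L3←L1 L4←L3 L5←L4 L6←L0 L7←L0
Join-block Dom:
  L1: preds {L0,L2}: {L0} ∩ {L0,L1,L2} = {L0}; idom=L0
  L3: preds {L1,L2}: {L0,L1} ∩ {L0,L1,L2} = {L0,L1}; idom=L1
  L6: preds {L0,L4}: {L0} ∩ {L0,L1,L3,L4} = {L0}; idom=L0
  L7: preds {L0,L5,L6}: {L0} ∩ {L0,L1,L3,L4,L5} ∩ {L0,L6} = {L0}; idom=L0

Frontier:
  join L1 pred L0: · stop@L0
  join L1 pred L2: L2→L1 stop@L0
  join L3 pred L1: · stop@L1
  join L3 pred L2: L2 stop@L1
  join L6 pred L0: · stop@L0
  join L6 pred L4: L4→L3→L1 stop@L0
  join L7 pred L0: · stop@L0
  join L7 pred L5: L5→L4→L3→L1 stop@L0
  join L7 pred L6: L6 stop@L0
  L0 → ∅
  L1 → {L1,L6,L7}
  L2 → {L1,L3}
  L3 → {L6,L7}
  L4 → {L6,L7}
  L5 → {L7}
  L6 → {L7}
  L7 → ∅

φ for v: defs {L1,L2,L3,L7}
  DF⁺ = {L1,L3,L6,L7}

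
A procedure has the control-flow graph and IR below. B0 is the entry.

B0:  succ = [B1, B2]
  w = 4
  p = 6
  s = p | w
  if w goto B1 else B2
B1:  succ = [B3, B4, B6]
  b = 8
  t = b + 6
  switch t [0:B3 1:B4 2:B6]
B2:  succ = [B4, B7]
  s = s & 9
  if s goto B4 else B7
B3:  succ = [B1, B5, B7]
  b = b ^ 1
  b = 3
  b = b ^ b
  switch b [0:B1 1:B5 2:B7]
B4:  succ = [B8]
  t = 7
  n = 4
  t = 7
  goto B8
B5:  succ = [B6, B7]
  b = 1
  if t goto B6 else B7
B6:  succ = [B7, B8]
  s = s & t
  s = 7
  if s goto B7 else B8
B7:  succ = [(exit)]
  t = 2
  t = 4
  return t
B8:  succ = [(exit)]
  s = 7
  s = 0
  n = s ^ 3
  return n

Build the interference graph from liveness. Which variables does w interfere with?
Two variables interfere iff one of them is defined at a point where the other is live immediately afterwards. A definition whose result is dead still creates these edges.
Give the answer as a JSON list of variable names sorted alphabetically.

Block summaries:
  B0: {p,s,w} / ∅
  B1: {b,t} / ∅
  B2: {s} / {s}
  B3: {b} / {b}
  B4: {n,t} / ∅
  B5: {b} / {t}
  B6: {s} / {s,t}
  B7: {t} / ∅
  B8: {n,s} / ∅

Liveness:
  B0: in=∅ out={s}
  B1: in={s} out={b,s,t}
  B2: in={s} out=∅
  B3: in={b,s,t} out={s,t}
  B4: in=∅ out=∅
  B5: in={s,t} out={s,t}
  B6: in={s,t} out=∅
  B7: in=∅ out=∅
  B8: in=∅ out=∅

Interfere edges:
  b↔{s,t}
  n↔∅
  p↔{w}
  s↔{b,t,w}
  t↔{b,s}
  w↔{p,s}

N(w) = ["p", "s"]

Answer: ["p", "s"]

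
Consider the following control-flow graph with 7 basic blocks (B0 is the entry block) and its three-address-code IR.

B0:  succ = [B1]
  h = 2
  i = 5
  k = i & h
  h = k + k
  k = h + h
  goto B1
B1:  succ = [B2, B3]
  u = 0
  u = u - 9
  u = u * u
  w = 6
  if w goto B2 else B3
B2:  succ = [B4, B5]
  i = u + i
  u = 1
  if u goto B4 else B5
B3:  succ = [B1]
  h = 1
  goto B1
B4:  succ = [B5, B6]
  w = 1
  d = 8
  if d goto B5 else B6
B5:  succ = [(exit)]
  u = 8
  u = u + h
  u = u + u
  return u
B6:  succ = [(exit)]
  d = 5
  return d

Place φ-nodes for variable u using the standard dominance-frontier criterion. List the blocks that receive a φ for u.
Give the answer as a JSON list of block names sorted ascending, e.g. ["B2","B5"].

idom tree: B1←B0 B2←B1 B3←B1 B4←B2 B5←B2 B6←B4
Dom∩ at merges:
  B1: preds {B0,B3}: {B0} ∩ {B0,B1,B3} = {B0}; idom=B0
  B5: preds {B2,B4}: {B0,B1,B2} ∩ {B0,B1,B2,B4} = {B0,B1,B2}; idom=B2

Frontier:
  join B1 pred B0: · stop@B0
  join B1 pred B3: B3→B1 stop@B0
  join B5 pred B2: · stop@B2
  join B5 pred B4: B4 stop@B2
  DF(B0)=∅
  DF(B1)={B1}
  DF(B2)=∅
  DF(B3)={B1}
  DF(B4)={B5}
  DF(B5)=∅
  DF(B6)=∅

φ for u: defs {B1,B2,B5}
  DF⁺ = {B1}

Answer: ["B1"]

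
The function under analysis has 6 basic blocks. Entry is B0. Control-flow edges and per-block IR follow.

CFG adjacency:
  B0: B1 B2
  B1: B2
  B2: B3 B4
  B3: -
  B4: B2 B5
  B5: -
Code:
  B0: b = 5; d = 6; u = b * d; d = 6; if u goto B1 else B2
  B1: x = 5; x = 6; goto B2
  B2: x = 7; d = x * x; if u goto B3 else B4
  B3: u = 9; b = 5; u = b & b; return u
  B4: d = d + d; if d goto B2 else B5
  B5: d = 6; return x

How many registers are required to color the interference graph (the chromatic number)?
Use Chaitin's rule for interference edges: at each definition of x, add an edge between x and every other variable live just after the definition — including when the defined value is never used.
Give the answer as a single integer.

Per-block:
  B0 def {b,d,u} use ∅
  B1 def {x} use ∅
  B2 def {d,x} use {u}
  B3 def {b,u} use ∅
  B4 def {d} use {d}
  B5 def {d} use {x}

Backward fixpoint:
  live B0: ∅→{u}
  live B1: {u}→{u}
  live B2: {u}→{d,u,x}
  live B3: ∅→∅
  live B4: {d,u,x}→{u,x}
  live B5: {x}→∅

Interference:
  b: {d}
  d: {b,u,x}
  u: {d,x}
  x: {d,u}

Colouring:
  {d,u,x} pairwise interfere (3-clique) ⇒ χ ≥ 3
  3-colouring: c0={d}  c1={b,u}  c2={x}
  χ = 3

Answer: 3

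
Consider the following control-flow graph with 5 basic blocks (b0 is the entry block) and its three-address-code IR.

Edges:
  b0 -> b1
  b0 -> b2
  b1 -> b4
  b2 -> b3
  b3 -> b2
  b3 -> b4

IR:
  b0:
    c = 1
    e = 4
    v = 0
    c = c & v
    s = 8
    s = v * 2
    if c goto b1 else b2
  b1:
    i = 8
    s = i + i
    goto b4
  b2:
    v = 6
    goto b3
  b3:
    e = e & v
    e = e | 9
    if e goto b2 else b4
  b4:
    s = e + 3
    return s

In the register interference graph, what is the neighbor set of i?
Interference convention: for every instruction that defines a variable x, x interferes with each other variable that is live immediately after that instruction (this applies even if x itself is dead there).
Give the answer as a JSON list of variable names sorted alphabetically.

Answer: ["e"]

Analysis:
Block summaries:
  b0 def {c,e,s,v} use ∅
  b1 def {i,s} use ∅
  b2 def {v} use ∅
  b3 def {e} use {e,v}
  b4 def {s} use {e}

Live sets:
  b0 li=∅ lo={e}
  b1 li={e} lo={e}
  b2 li={e} lo={e,v}
  b3 li={e,v} lo={e}
  b4 li={e} lo=∅

Interfere edges:
  c: {e,s,v}
  e: {c,i,s,v}
  i: {e}
  s: {c,e,v}
  v: {c,e,s}

N(i) = ["e"]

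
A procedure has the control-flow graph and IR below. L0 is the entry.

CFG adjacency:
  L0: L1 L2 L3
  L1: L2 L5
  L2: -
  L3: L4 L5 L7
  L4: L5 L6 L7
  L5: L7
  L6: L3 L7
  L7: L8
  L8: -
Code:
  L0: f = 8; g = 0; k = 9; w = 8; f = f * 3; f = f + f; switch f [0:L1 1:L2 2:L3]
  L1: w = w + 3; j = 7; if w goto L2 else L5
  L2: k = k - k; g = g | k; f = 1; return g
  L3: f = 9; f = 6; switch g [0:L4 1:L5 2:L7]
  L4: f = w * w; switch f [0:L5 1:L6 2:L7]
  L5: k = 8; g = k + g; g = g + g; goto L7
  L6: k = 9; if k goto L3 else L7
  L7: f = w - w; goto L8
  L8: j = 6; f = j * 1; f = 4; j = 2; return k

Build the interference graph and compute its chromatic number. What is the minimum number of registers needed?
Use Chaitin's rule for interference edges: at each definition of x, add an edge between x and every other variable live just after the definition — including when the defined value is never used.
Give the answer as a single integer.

def/use:
  L0: {f,g,k,w} / ∅
  L1: {j,w} / {w}
  L2: {f,g,k} / {g,k}
  L3: {f} / {g}
  L4: {f} / {w}
  L5: {g,k} / {g}
  L6: {k} / ∅
  L7: {f} / {w}
  L8: {f,j} / {k}

Liveness:
  L0: in=∅ out={g,k,w}
  L1: in={g,k,w} out={g,k,w}
  L2: in={g,k} out=∅
  L3: in={g,k,w} out={g,k,w}
  L4: in={g,k,w} out={g,k,w}
  L5: in={g,w} out={k,w}
  L6: in={g,w} out={g,k,w}
  L7: in={k,w} out={k}
  L8: in={k} out=∅

Interfere edges:
  f: {g,k,w}
  g: {f,j,k,w}
  j: {g,k,w}
  k: {f,g,j,w}
  w: {f,g,j,k}

Colouring:
  {f,g,k,w} pairwise interfere (4-clique) ⇒ χ ≥ 4
  assign f→R3 g→R0 j→R3 k→R1 w→R2 — no edge inside a register ⇒ χ ≤ 4
  χ = 4

Answer: 4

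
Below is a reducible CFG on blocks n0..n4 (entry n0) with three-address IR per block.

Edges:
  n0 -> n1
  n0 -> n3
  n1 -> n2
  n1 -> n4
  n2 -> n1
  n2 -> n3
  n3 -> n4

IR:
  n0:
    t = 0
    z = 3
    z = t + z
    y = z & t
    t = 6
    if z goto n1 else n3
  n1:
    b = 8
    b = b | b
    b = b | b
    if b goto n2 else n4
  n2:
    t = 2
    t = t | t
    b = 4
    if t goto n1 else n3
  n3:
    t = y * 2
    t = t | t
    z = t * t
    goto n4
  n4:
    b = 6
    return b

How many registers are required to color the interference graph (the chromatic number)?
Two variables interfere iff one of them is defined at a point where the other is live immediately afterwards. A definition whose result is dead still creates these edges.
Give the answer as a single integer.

Answer: 3

Working:
Block summaries:
  n0: {t,y,z} / ∅
  n1: {b} / ∅
  n2: {b,t} / ∅
  n3: {t,z} / {y}
  n4: {b} / ∅

Backward fixpoint:
  n0: in=∅ out={y}
  n1: in={y} out={y}
  n2: in={y} out={y}
  n3: in={y} out=∅
  n4: in=∅ out=∅

Interference:
  b — {t,y}
  t — {b,y,z}
  y — {b,t,z}
  z — {t,y}

Colouring:
  lower bound: {b,t,y} mutually conflict ⇒ χ ≥ 3
  3-colouring: R0={t}  R1={y}  R2={b,z}
  χ = 3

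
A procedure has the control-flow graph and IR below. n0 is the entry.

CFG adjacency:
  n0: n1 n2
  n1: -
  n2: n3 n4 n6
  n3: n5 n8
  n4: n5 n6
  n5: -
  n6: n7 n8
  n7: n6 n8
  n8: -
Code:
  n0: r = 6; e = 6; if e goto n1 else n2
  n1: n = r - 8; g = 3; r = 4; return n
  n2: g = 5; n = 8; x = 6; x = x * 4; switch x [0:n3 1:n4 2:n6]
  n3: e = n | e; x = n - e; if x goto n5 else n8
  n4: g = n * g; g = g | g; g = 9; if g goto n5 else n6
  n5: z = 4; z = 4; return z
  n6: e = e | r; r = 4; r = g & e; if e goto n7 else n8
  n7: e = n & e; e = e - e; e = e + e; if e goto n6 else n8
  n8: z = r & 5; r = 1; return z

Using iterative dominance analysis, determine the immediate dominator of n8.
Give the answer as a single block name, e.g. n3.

Answer: n2

Derivation:
idom tree: n1←n0 n2←n0 n3←n2 n4←n2 n5←n2 n6←n2 n7←n6 n8←n2
Dom at joins:
  n5: preds {n3,n4}: {n0,n2,n3} ∩ {n0,n2,n4} = {n0,n2}; idom=n2
  n6: preds {n2,n4,n7}: {n0,n2} ∩ {n0,n2,n4} ∩ {n0,n2,n6,n7} = {n0,n2}; idom=n2
  n8: preds {n3,n6,n7}: {n0,n2,n3} ∩ {n0,n2,n6} ∩ {n0,n2,n6,n7} = {n0,n2}; idom=n2

idom(n8) = n2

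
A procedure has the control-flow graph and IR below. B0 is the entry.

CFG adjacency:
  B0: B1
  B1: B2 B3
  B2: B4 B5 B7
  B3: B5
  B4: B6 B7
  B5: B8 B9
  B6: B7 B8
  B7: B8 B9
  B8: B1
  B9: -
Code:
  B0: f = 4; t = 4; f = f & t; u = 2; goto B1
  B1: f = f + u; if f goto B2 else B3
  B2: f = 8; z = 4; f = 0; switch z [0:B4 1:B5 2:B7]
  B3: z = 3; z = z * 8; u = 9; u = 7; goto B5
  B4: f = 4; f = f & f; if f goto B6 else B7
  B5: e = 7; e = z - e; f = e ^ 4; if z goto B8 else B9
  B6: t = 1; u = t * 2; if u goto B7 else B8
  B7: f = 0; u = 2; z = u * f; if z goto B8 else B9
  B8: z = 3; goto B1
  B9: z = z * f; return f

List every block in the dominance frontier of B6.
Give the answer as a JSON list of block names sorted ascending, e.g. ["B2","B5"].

idom tree: B1←B0 B2←B1 B3←B1 B4←B2 B5←B1 B6←B4 B7←B2 B8←B1 B9←B1
Join-block Dom:
  B1: preds {B0,B8}: {B0} ∩ {B0,B1,B8} = {B0}; idom=B0
  B5: preds {B2,B3}: {B0,B1,B2} ∩ {B0,B1,B3} = {B0,B1}; idom=B1
  B7: preds {B2,B4,B6}: {B0,B1,B2} ∩ {B0,B1,B2,B4} ∩ {B0,B1,B2,B4,B6} = {B0,B1,B2}; idom=B2
  B8: preds {B5,B6,B7}: {B0,B1,B5} ∩ {B0,B1,B2,B4,B6} ∩ {B0,B1,B2,B7} = {B0,B1}; idom=B1
  B9: preds {B5,B7}: {B0,B1,B5} ∩ {B0,B1,B2,B7} = {B0,B1}; idom=B1

Frontier:
  B1←B0: walk · to B0
  B1←B8: walk B8→B1 to B0
  B5←B2: walk B2 to B1
  B5←B3: walk B3 to B1
  B7←B2: walk · to B2
  B7←B4: walk B4 to B2
  B7←B6: walk B6→B4 to B2
  B8←B5: walk B5 to B1
  B8←B6: walk B6→B4→B2 to B1
  B8←B7: walk B7→B2 to B1
  B9←B5: walk B5 to B1
  B9←B7: walk B7→B2 to B1
  B0 → ∅
  B1 → {B1}
  B2 → {B5,B8,B9}
  B3 → {B5}
  B4 → {B7,B8}
  B5 → {B8,B9}
  B6 → {B7,B8}
  B7 → {B8,B9}
  B8 → {B1}
  B9 → ∅

DF(B6) = ["B7", "B8"]

Answer: ["B7", "B8"]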